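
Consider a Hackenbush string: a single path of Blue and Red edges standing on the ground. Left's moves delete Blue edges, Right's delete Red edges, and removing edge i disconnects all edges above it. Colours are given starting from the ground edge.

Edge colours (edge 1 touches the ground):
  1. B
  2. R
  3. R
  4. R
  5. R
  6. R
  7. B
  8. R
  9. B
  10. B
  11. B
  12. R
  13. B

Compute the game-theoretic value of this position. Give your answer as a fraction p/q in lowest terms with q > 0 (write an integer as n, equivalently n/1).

1 of 13 · B · max L 0 · min R +∞ gives 1
2 of 13 · BR · max L 0 · min R 1 gives 1/2
3 of 13 · BRR · max L 0 · min R 1/2 gives 1/4
4 of 13 · BRRR · max L 0 · min R 1/4 gives 1/8
5 of 13 · BRRRR · max L 0 · min R 1/8 gives 1/16
6 of 13 · BRRRRR · max L 0 · min R 1/16 gives 1/32
7 of 13 · BRRRRRB · max L 1/32 · min R 1/16 gives 3/64
8 of 13 · BRRRRRBR · max L 1/32 · min R 3/64 gives 5/128
9 of 13 · BRRRRRBRB · max L 5/128 · min R 3/64 gives 11/256
10 of 13 · BRRRRRBRBB · max L 11/256 · min R 3/64 gives 23/512
11 of 13 · BRRRRRBRBBB · max L 23/512 · min R 3/64 gives 47/1024
12 of 13 · BRRRRRBRBBBR · max L 23/512 · min R 47/1024 gives 93/2048
13 of 13 · BRRRRRBRBBBRB · max L 93/2048 · min R 47/1024 gives 187/4096

187/4096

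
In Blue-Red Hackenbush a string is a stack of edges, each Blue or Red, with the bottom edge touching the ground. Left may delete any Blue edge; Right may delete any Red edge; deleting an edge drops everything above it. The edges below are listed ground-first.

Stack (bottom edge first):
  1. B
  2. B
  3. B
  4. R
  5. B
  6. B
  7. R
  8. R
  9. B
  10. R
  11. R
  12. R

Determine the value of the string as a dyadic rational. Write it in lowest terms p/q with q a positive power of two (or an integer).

Recurse on prefixes of the 12-edge string B B B R B B R R B R R R:
value(B) = { 0 | · } gives 1
value(BB) = { 0, 1 | · } gives 2
value(BBB) = { 0, 1, 2 | · } gives 3
value(BBBR) = { 0, 1, 2 | 3 } gives 5/2
value(BBBRB) = { 0, 1, 2, 5/2 | 3 } gives 11/4
value(BBBRBB) = { 0, 1, 2, 5/2, 11/4 | 3 } gives 23/8
value(BBBRBBR) = { 0, 1, 2, 5/2, 11/4 | 23/8, 3 } gives 45/16
value(BBBRBBRR) = { 0, 1, 2, 5/2, 11/4 | 45/16, 23/8, 3 } gives 89/32
value(BBBRBBRRB) = { 0, 1, 2, 5/2, 11/4, 89/32 | 45/16, 23/8, 3 } gives 179/64
value(BBBRBBRRBR) = { 0, 1, 2, 5/2, 11/4, 89/32 | 179/64, 45/16, 23/8, 3 } gives 357/128
value(BBBRBBRRBRR) = { 0, 1, 2, 5/2, 11/4, 89/32 | 357/128, 179/64, 45/16, 23/8, 3 } gives 713/256
value(BBBRBBRRBRRR) = { 0, 1, 2, 5/2, 11/4, 89/32 | 713/256, 357/128, 179/64, 45/16, 23/8, 3 } gives 1425/512

1425/512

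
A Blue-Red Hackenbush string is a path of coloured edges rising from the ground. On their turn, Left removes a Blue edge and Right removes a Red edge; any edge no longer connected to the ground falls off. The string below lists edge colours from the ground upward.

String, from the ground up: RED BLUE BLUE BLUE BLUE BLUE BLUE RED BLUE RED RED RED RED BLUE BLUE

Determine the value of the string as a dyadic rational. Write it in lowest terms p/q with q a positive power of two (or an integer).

-377/16384

Prefix values for RED BLUE BLUE BLUE BLUE BLUE BLUE RED BLUE RED RED RED RED BLUE BLUE via {L|R} + simplicity:
1 of 15 · R · max L −∞ · min R 0 = -1
2 of 15 · RB · max L -1 · min R 0 = -1/2
3 of 15 · RBB · max L -1/2 · min R 0 = -1/4
4 of 15 · RBBB · max L -1/4 · min R 0 = -1/8
5 of 15 · RBBBB · max L -1/8 · min R 0 = -1/16
6 of 15 · RBBBBB · max L -1/16 · min R 0 = -1/32
7 of 15 · RBBBBBB · max L -1/32 · min R 0 = -1/64
8 of 15 · RBBBBBBR · max L -1/32 · min R -1/64 = -3/128
9 of 15 · RBBBBBBRB · max L -3/128 · min R -1/64 = -5/256
10 of 15 · RBBBBBBRBR · max L -3/128 · min R -5/256 = -11/512
11 of 15 · RBBBBBBRBRR · max L -3/128 · min R -11/512 = -23/1024
12 of 15 · RBBBBBBRBRRR · max L -3/128 · min R -23/1024 = -47/2048
13 of 15 · RBBBBBBRBRRRR · max L -3/128 · min R -47/2048 = -95/4096
14 of 15 · RBBBBBBRBRRRRB · max L -95/4096 · min R -47/2048 = -189/8192
15 of 15 · RBBBBBBRBRRRRBB · max L -189/8192 · min R -47/2048 = -377/16384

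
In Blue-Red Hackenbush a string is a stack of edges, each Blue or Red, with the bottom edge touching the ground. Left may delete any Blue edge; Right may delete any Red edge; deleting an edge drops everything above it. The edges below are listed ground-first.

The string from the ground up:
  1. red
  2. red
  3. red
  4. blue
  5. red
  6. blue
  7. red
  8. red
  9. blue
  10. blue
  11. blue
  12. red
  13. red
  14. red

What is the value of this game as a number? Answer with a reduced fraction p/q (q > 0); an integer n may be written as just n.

-5519/2048

Build v(s[:k]) for k = 1..14, string s = red red red blue red blue red red blue blue blue red red red.
r: Left { none }, Right { 0 } gives simplest -1
rr: Left { none }, Right { -1 0 } gives simplest -2
rrr: Left { none }, Right { -2 -1 0 } gives simplest -3
rrrb: Left { -3 }, Right { -2 -1 0 } gives simplest -5/2
rrrbr: Left { -3 }, Right { -5/2 -2 -1 0 } gives simplest -11/4
rrrbrb: Left { -3 -11/4 }, Right { -5/2 -2 -1 0 } gives simplest -21/8
rrrbrbr: Left { -3 -11/4 }, Right { -21/8 -5/2 -2 -1 0 } gives simplest -43/16
rrrbrbrr: Left { -3 -11/4 }, Right { -43/16 -21/8 -5/2 -2 -1 0 } gives simplest -87/32
rrrbrbrrb: Left { -3 -11/4 -87/32 }, Right { -43/16 -21/8 -5/2 -2 -1 0 } gives simplest -173/64
rrrbrbrrbb: Left { -3 -11/4 -87/32 -173/64 }, Right { -43/16 -21/8 -5/2 -2 -1 0 } gives simplest -345/128
rrrbrbrrbbb: Left { -3 -11/4 -87/32 -173/64 -345/128 }, Right { -43/16 -21/8 -5/2 -2 -1 0 } gives simplest -689/256
rrrbrbrrbbbr: Left { -3 -11/4 -87/32 -173/64 -345/128 }, Right { -689/256 -43/16 -21/8 -5/2 -2 -1 0 } gives simplest -1379/512
rrrbrbrrbbbrr: Left { -3 -11/4 -87/32 -173/64 -345/128 }, Right { -1379/512 -689/256 -43/16 -21/8 -5/2 -2 -1 0 } gives simplest -2759/1024
rrrbrbrrbbbrrr: Left { -3 -11/4 -87/32 -173/64 -345/128 }, Right { -2759/1024 -1379/512 -689/256 -43/16 -21/8 -5/2 -2 -1 0 } gives simplest -5519/2048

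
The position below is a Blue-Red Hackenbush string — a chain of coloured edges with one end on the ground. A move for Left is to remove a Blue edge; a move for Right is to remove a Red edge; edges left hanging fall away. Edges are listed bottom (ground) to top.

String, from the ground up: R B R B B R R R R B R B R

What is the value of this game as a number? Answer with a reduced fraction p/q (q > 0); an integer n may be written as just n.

-2539/4096

v(R) = { — | 0 } so -1
v(RB) = { -1 | 0 } so -1/2
v(RBR) = { -1 | -1/2; 0 } so -3/4
v(RBRB) = { -1; -3/4 | -1/2; 0 } so -5/8
v(RBRBB) = { -1; -3/4; -5/8 | -1/2; 0 } so -9/16
v(RBRBBR) = { -1; -3/4; -5/8 | -9/16; -1/2; 0 } so -19/32
v(RBRBBRR) = { -1; -3/4; -5/8 | -19/32; -9/16; -1/2; 0 } so -39/64
v(RBRBBRRR) = { -1; -3/4; -5/8 | -39/64; -19/32; -9/16; -1/2; 0 } so -79/128
v(RBRBBRRRR) = { -1; -3/4; -5/8 | -79/128; -39/64; -19/32; -9/16; -1/2; 0 } so -159/256
v(RBRBBRRRRB) = { -1; -3/4; -5/8; -159/256 | -79/128; -39/64; -19/32; -9/16; -1/2; 0 } so -317/512
v(RBRBBRRRRBR) = { -1; -3/4; -5/8; -159/256 | -317/512; -79/128; -39/64; -19/32; -9/16; -1/2; 0 } so -635/1024
v(RBRBBRRRRBRB) = { -1; -3/4; -5/8; -159/256; -635/1024 | -317/512; -79/128; -39/64; -19/32; -9/16; -1/2; 0 } so -1269/2048
v(RBRBBRRRRBRBR) = { -1; -3/4; -5/8; -159/256; -635/1024 | -1269/2048; -317/512; -79/128; -39/64; -19/32; -9/16; -1/2; 0 } so -2539/4096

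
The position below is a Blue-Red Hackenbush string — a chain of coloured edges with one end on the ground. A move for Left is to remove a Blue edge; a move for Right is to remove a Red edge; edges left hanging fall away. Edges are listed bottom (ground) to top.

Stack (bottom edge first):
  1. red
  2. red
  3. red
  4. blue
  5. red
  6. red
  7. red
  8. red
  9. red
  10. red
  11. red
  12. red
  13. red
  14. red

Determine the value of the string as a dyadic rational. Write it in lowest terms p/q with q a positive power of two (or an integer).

Recurse on prefixes of the 14-edge string red red red blue red red red red red red red red red red:
r: Left { ∅ }, Right { 0 } => simplest -1
rr: Left { ∅ }, Right { -1, 0 } => simplest -2
rrr: Left { ∅ }, Right { -2, -1, 0 } => simplest -3
rrrb: Left { -3 }, Right { -2, -1, 0 } => simplest -5/2
rrrbr: Left { -3 }, Right { -5/2, -2, -1, 0 } => simplest -11/4
rrrbrr: Left { -3 }, Right { -11/4, -5/2, -2, -1, 0 } => simplest -23/8
rrrbrrr: Left { -3 }, Right { -23/8, -11/4, -5/2, -2, -1, 0 } => simplest -47/16
rrrbrrrr: Left { -3 }, Right { -47/16, -23/8, -11/4, -5/2, -2, -1, 0 } => simplest -95/32
rrrbrrrrr: Left { -3 }, Right { -95/32, -47/16, -23/8, -11/4, -5/2, -2, -1, 0 } => simplest -191/64
rrrbrrrrrr: Left { -3 }, Right { -191/64, -95/32, -47/16, -23/8, -11/4, -5/2, -2, -1, 0 } => simplest -383/128
rrrbrrrrrrr: Left { -3 }, Right { -383/128, -191/64, -95/32, -47/16, -23/8, -11/4, -5/2, -2, -1, 0 } => simplest -767/256
rrrbrrrrrrrr: Left { -3 }, Right { -767/256, -383/128, -191/64, -95/32, -47/16, -23/8, -11/4, -5/2, -2, -1, 0 } => simplest -1535/512
rrrbrrrrrrrrr: Left { -3 }, Right { -1535/512, -767/256, -383/128, -191/64, -95/32, -47/16, -23/8, -11/4, -5/2, -2, -1, 0 } => simplest -3071/1024
rrrbrrrrrrrrrr: Left { -3 }, Right { -3071/1024, -1535/512, -767/256, -383/128, -191/64, -95/32, -47/16, -23/8, -11/4, -5/2, -2, -1, 0 } => simplest -6143/2048

-6143/2048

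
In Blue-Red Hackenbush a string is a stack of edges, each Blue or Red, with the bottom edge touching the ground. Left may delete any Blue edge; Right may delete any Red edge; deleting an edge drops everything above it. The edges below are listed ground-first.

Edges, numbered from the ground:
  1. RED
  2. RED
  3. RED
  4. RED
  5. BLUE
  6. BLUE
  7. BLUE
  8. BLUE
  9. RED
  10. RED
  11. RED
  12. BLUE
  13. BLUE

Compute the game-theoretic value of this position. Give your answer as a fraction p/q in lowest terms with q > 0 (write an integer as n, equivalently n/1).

Build value(s[:k]) for k = 1..13, string s = RED RED RED RED BLUE BLUE BLUE BLUE RED RED RED BLUE BLUE.
value(R) = { · | 0 } — -1
value(RR) = { · | -1, 0 } — -2
value(RRR) = { · | -2, -1, 0 } — -3
value(RRRR) = { · | -3, -2, -1, 0 } — -4
value(RRRRB) = { -4 | -3, -2, -1, 0 } — -7/2
value(RRRRBB) = { -4, -7/2 | -3, -2, -1, 0 } — -13/4
value(RRRRBBB) = { -4, -7/2, -13/4 | -3, -2, -1, 0 } — -25/8
value(RRRRBBBB) = { -4, -7/2, -13/4, -25/8 | -3, -2, -1, 0 } — -49/16
value(RRRRBBBBR) = { -4, -7/2, -13/4, -25/8 | -49/16, -3, -2, -1, 0 } — -99/32
value(RRRRBBBBRR) = { -4, -7/2, -13/4, -25/8 | -99/32, -49/16, -3, -2, -1, 0 } — -199/64
value(RRRRBBBBRRR) = { -4, -7/2, -13/4, -25/8 | -199/64, -99/32, -49/16, -3, -2, -1, 0 } — -399/128
value(RRRRBBBBRRRB) = { -4, -7/2, -13/4, -25/8, -399/128 | -199/64, -99/32, -49/16, -3, -2, -1, 0 } — -797/256
value(RRRRBBBBRRRBB) = { -4, -7/2, -13/4, -25/8, -399/128, -797/256 | -199/64, -99/32, -49/16, -3, -2, -1, 0 } — -1593/512

-1593/512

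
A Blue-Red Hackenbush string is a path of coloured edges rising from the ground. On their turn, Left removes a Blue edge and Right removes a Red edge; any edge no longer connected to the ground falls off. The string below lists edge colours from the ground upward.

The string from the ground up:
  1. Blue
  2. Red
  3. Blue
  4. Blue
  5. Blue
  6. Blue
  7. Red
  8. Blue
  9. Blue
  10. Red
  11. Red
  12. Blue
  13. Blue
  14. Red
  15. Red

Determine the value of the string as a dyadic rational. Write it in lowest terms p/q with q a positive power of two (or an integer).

15769/16384

Recurse on prefixes of the 15-edge string Blue Red Blue Blue Blue Blue Red Blue Blue Red Red Blue Blue Red Red:
val_1 [B]  L=[0]  R=[none]  ⇒ 1
val_2 [BR]  L=[0]  R=[1]  ⇒ 1/2
val_3 [BRB]  L=[0 1/2]  R=[1]  ⇒ 3/4
val_4 [BRBB]  L=[0 1/2 3/4]  R=[1]  ⇒ 7/8
val_5 [BRBBB]  L=[0 1/2 3/4 7/8]  R=[1]  ⇒ 15/16
val_6 [BRBBBB]  L=[0 1/2 3/4 7/8 15/16]  R=[1]  ⇒ 31/32
val_7 [BRBBBBR]  L=[0 1/2 3/4 7/8 15/16]  R=[31/32 1]  ⇒ 61/64
val_8 [BRBBBBRB]  L=[0 1/2 3/4 7/8 15/16 61/64]  R=[31/32 1]  ⇒ 123/128
val_9 [BRBBBBRBB]  L=[0 1/2 3/4 7/8 15/16 61/64 123/128]  R=[31/32 1]  ⇒ 247/256
val_10 [BRBBBBRBBR]  L=[0 1/2 3/4 7/8 15/16 61/64 123/128]  R=[247/256 31/32 1]  ⇒ 493/512
val_11 [BRBBBBRBBRR]  L=[0 1/2 3/4 7/8 15/16 61/64 123/128]  R=[493/512 247/256 31/32 1]  ⇒ 985/1024
val_12 [BRBBBBRBBRRB]  L=[0 1/2 3/4 7/8 15/16 61/64 123/128 985/1024]  R=[493/512 247/256 31/32 1]  ⇒ 1971/2048
val_13 [BRBBBBRBBRRBB]  L=[0 1/2 3/4 7/8 15/16 61/64 123/128 985/1024 1971/2048]  R=[493/512 247/256 31/32 1]  ⇒ 3943/4096
val_14 [BRBBBBRBBRRBBR]  L=[0 1/2 3/4 7/8 15/16 61/64 123/128 985/1024 1971/2048]  R=[3943/4096 493/512 247/256 31/32 1]  ⇒ 7885/8192
val_15 [BRBBBBRBBRRBBRR]  L=[0 1/2 3/4 7/8 15/16 61/64 123/128 985/1024 1971/2048]  R=[7885/8192 3943/4096 493/512 247/256 31/32 1]  ⇒ 15769/16384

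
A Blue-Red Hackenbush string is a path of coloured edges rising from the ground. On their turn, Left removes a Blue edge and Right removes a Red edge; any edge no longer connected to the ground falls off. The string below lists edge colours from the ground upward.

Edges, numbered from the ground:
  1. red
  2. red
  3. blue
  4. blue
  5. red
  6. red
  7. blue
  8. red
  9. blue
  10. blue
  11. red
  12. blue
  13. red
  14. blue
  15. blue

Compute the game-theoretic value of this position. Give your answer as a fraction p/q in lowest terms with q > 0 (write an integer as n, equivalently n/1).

step 1: add red to get r; options L={ — } R={ 0 } ⇒ -1
step 2: add red to get rr; options L={ — } R={ -1,0 } ⇒ -2
step 3: add blue to get rrb; options L={ -2 } R={ -1,0 } ⇒ -3/2
step 4: add blue to get rrbb; options L={ -2,-3/2 } R={ -1,0 } ⇒ -5/4
step 5: add red to get rrbbr; options L={ -2,-3/2 } R={ -5/4,-1,0 } ⇒ -11/8
step 6: add red to get rrbbrr; options L={ -2,-3/2 } R={ -11/8,-5/4,-1,0 } ⇒ -23/16
step 7: add blue to get rrbbrrb; options L={ -2,-3/2,-23/16 } R={ -11/8,-5/4,-1,0 } ⇒ -45/32
step 8: add red to get rrbbrrbr; options L={ -2,-3/2,-23/16 } R={ -45/32,-11/8,-5/4,-1,0 } ⇒ -91/64
step 9: add blue to get rrbbrrbrb; options L={ -2,-3/2,-23/16,-91/64 } R={ -45/32,-11/8,-5/4,-1,0 } ⇒ -181/128
step 10: add blue to get rrbbrrbrbb; options L={ -2,-3/2,-23/16,-91/64,-181/128 } R={ -45/32,-11/8,-5/4,-1,0 } ⇒ -361/256
step 11: add red to get rrbbrrbrbbr; options L={ -2,-3/2,-23/16,-91/64,-181/128 } R={ -361/256,-45/32,-11/8,-5/4,-1,0 } ⇒ -723/512
step 12: add blue to get rrbbrrbrbbrb; options L={ -2,-3/2,-23/16,-91/64,-181/128,-723/512 } R={ -361/256,-45/32,-11/8,-5/4,-1,0 } ⇒ -1445/1024
step 13: add red to get rrbbrrbrbbrbr; options L={ -2,-3/2,-23/16,-91/64,-181/128,-723/512 } R={ -1445/1024,-361/256,-45/32,-11/8,-5/4,-1,0 } ⇒ -2891/2048
step 14: add blue to get rrbbrrbrbbrbrb; options L={ -2,-3/2,-23/16,-91/64,-181/128,-723/512,-2891/2048 } R={ -1445/1024,-361/256,-45/32,-11/8,-5/4,-1,0 } ⇒ -5781/4096
step 15: add blue to get rrbbrrbrbbrbrbb; options L={ -2,-3/2,-23/16,-91/64,-181/128,-723/512,-2891/2048,-5781/4096 } R={ -1445/1024,-361/256,-45/32,-11/8,-5/4,-1,0 } ⇒ -11561/8192

-11561/8192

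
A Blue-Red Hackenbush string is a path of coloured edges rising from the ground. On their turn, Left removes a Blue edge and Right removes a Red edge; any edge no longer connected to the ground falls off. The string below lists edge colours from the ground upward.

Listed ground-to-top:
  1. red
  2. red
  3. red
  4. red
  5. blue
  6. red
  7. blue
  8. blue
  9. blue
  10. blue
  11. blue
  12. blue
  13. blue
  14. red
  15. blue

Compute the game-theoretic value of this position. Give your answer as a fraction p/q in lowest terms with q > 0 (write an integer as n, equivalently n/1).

Build value(s[:k]) for k = 1..15, string s = red red red red blue red blue blue blue blue blue blue blue red blue.
r: Left { — }, Right { 0 } -> simplest -1
rr: Left { — }, Right { -1; 0 } -> simplest -2
rrr: Left { — }, Right { -2; -1; 0 } -> simplest -3
rrrr: Left { — }, Right { -3; -2; -1; 0 } -> simplest -4
rrrrb: Left { -4 }, Right { -3; -2; -1; 0 } -> simplest -7/2
rrrrbr: Left { -4 }, Right { -7/2; -3; -2; -1; 0 } -> simplest -15/4
rrrrbrb: Left { -4; -15/4 }, Right { -7/2; -3; -2; -1; 0 } -> simplest -29/8
rrrrbrbb: Left { -4; -15/4; -29/8 }, Right { -7/2; -3; -2; -1; 0 } -> simplest -57/16
rrrrbrbbb: Left { -4; -15/4; -29/8; -57/16 }, Right { -7/2; -3; -2; -1; 0 } -> simplest -113/32
rrrrbrbbbb: Left { -4; -15/4; -29/8; -57/16; -113/32 }, Right { -7/2; -3; -2; -1; 0 } -> simplest -225/64
rrrrbrbbbbb: Left { -4; -15/4; -29/8; -57/16; -113/32; -225/64 }, Right { -7/2; -3; -2; -1; 0 } -> simplest -449/128
rrrrbrbbbbbb: Left { -4; -15/4; -29/8; -57/16; -113/32; -225/64; -449/128 }, Right { -7/2; -3; -2; -1; 0 } -> simplest -897/256
rrrrbrbbbbbbb: Left { -4; -15/4; -29/8; -57/16; -113/32; -225/64; -449/128; -897/256 }, Right { -7/2; -3; -2; -1; 0 } -> simplest -1793/512
rrrrbrbbbbbbbr: Left { -4; -15/4; -29/8; -57/16; -113/32; -225/64; -449/128; -897/256 }, Right { -1793/512; -7/2; -3; -2; -1; 0 } -> simplest -3587/1024
rrrrbrbbbbbbbrb: Left { -4; -15/4; -29/8; -57/16; -113/32; -225/64; -449/128; -897/256; -3587/1024 }, Right { -1793/512; -7/2; -3; -2; -1; 0 } -> simplest -7173/2048

-7173/2048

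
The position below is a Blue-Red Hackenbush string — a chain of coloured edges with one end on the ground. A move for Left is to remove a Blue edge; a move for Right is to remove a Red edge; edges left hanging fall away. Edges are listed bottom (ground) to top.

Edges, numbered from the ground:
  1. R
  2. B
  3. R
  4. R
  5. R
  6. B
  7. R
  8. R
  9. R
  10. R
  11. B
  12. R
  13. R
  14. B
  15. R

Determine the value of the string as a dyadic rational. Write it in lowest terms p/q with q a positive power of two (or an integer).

-15323/16384

1 of 15 · R · max L −∞ · min R 0 ⇒ -1
2 of 15 · RB · max L -1 · min R 0 ⇒ -1/2
3 of 15 · RBR · max L -1 · min R -1/2 ⇒ -3/4
4 of 15 · RBRR · max L -1 · min R -3/4 ⇒ -7/8
5 of 15 · RBRRR · max L -1 · min R -7/8 ⇒ -15/16
6 of 15 · RBRRRB · max L -15/16 · min R -7/8 ⇒ -29/32
7 of 15 · RBRRRBR · max L -15/16 · min R -29/32 ⇒ -59/64
8 of 15 · RBRRRBRR · max L -15/16 · min R -59/64 ⇒ -119/128
9 of 15 · RBRRRBRRR · max L -15/16 · min R -119/128 ⇒ -239/256
10 of 15 · RBRRRBRRRR · max L -15/16 · min R -239/256 ⇒ -479/512
11 of 15 · RBRRRBRRRRB · max L -479/512 · min R -239/256 ⇒ -957/1024
12 of 15 · RBRRRBRRRRBR · max L -479/512 · min R -957/1024 ⇒ -1915/2048
13 of 15 · RBRRRBRRRRBRR · max L -479/512 · min R -1915/2048 ⇒ -3831/4096
14 of 15 · RBRRRBRRRRBRRB · max L -3831/4096 · min R -1915/2048 ⇒ -7661/8192
15 of 15 · RBRRRBRRRRBRRBR · max L -3831/4096 · min R -7661/8192 ⇒ -15323/16384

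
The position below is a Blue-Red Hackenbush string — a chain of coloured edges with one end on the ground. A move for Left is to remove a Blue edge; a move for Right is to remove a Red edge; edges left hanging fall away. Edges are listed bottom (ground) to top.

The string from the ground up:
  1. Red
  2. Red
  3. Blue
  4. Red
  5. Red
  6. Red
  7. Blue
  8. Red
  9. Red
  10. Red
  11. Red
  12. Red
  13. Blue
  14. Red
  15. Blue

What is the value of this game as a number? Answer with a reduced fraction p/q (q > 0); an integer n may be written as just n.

Recurse on prefixes of the 15-edge string Red Red Blue Red Red Red Blue Red Red Red Red Red Blue Red Blue:
v_1 [R]  L=[]  R=[0]  => -1
v_2 [RR]  L=[]  R=[-1; 0]  => -2
v_3 [RRB]  L=[-2]  R=[-1; 0]  => -3/2
v_4 [RRBR]  L=[-2]  R=[-3/2; -1; 0]  => -7/4
v_5 [RRBRR]  L=[-2]  R=[-7/4; -3/2; -1; 0]  => -15/8
v_6 [RRBRRR]  L=[-2]  R=[-15/8; -7/4; -3/2; -1; 0]  => -31/16
v_7 [RRBRRRB]  L=[-2; -31/16]  R=[-15/8; -7/4; -3/2; -1; 0]  => -61/32
v_8 [RRBRRRBR]  L=[-2; -31/16]  R=[-61/32; -15/8; -7/4; -3/2; -1; 0]  => -123/64
v_9 [RRBRRRBRR]  L=[-2; -31/16]  R=[-123/64; -61/32; -15/8; -7/4; -3/2; -1; 0]  => -247/128
v_10 [RRBRRRBRRR]  L=[-2; -31/16]  R=[-247/128; -123/64; -61/32; -15/8; -7/4; -3/2; -1; 0]  => -495/256
v_11 [RRBRRRBRRRR]  L=[-2; -31/16]  R=[-495/256; -247/128; -123/64; -61/32; -15/8; -7/4; -3/2; -1; 0]  => -991/512
v_12 [RRBRRRBRRRRR]  L=[-2; -31/16]  R=[-991/512; -495/256; -247/128; -123/64; -61/32; -15/8; -7/4; -3/2; -1; 0]  => -1983/1024
v_13 [RRBRRRBRRRRRB]  L=[-2; -31/16; -1983/1024]  R=[-991/512; -495/256; -247/128; -123/64; -61/32; -15/8; -7/4; -3/2; -1; 0]  => -3965/2048
v_14 [RRBRRRBRRRRRBR]  L=[-2; -31/16; -1983/1024]  R=[-3965/2048; -991/512; -495/256; -247/128; -123/64; -61/32; -15/8; -7/4; -3/2; -1; 0]  => -7931/4096
v_15 [RRBRRRBRRRRRBRB]  L=[-2; -31/16; -1983/1024; -7931/4096]  R=[-3965/2048; -991/512; -495/256; -247/128; -123/64; -61/32; -15/8; -7/4; -3/2; -1; 0]  => -15861/8192

-15861/8192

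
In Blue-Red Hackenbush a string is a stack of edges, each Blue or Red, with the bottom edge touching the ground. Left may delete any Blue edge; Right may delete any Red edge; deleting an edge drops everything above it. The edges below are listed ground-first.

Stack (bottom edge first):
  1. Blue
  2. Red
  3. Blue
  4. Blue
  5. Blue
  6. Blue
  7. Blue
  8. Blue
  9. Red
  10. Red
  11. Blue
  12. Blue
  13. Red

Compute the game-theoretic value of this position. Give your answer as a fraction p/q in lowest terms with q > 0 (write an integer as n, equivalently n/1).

4045/4096

1 of 13 · B · max L 0 · min R +∞ -> 1
2 of 13 · BR · max L 0 · min R 1 -> 1/2
3 of 13 · BRB · max L 1/2 · min R 1 -> 3/4
4 of 13 · BRBB · max L 3/4 · min R 1 -> 7/8
5 of 13 · BRBBB · max L 7/8 · min R 1 -> 15/16
6 of 13 · BRBBBB · max L 15/16 · min R 1 -> 31/32
7 of 13 · BRBBBBB · max L 31/32 · min R 1 -> 63/64
8 of 13 · BRBBBBBB · max L 63/64 · min R 1 -> 127/128
9 of 13 · BRBBBBBBR · max L 63/64 · min R 127/128 -> 253/256
10 of 13 · BRBBBBBBRR · max L 63/64 · min R 253/256 -> 505/512
11 of 13 · BRBBBBBBRRB · max L 505/512 · min R 253/256 -> 1011/1024
12 of 13 · BRBBBBBBRRBB · max L 1011/1024 · min R 253/256 -> 2023/2048
13 of 13 · BRBBBBBBRRBBR · max L 1011/1024 · min R 2023/2048 -> 4045/4096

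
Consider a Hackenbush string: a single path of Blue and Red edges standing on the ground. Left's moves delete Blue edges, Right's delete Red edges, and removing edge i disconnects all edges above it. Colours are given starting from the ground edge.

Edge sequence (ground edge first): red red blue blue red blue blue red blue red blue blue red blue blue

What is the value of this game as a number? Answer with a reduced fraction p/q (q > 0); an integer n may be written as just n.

-10569/8192

edge 1 of 15 (red): {  | 0 } ⇒ -1
edge 2 of 15 (red): {  | -1 0 } ⇒ -2
edge 3 of 15 (blue): { -2 | -1 0 } ⇒ -3/2
edge 4 of 15 (blue): { -2 -3/2 | -1 0 } ⇒ -5/4
edge 5 of 15 (red): { -2 -3/2 | -5/4 -1 0 } ⇒ -11/8
edge 6 of 15 (blue): { -2 -3/2 -11/8 | -5/4 -1 0 } ⇒ -21/16
edge 7 of 15 (blue): { -2 -3/2 -11/8 -21/16 | -5/4 -1 0 } ⇒ -41/32
edge 8 of 15 (red): { -2 -3/2 -11/8 -21/16 | -41/32 -5/4 -1 0 } ⇒ -83/64
edge 9 of 15 (blue): { -2 -3/2 -11/8 -21/16 -83/64 | -41/32 -5/4 -1 0 } ⇒ -165/128
edge 10 of 15 (red): { -2 -3/2 -11/8 -21/16 -83/64 | -165/128 -41/32 -5/4 -1 0 } ⇒ -331/256
edge 11 of 15 (blue): { -2 -3/2 -11/8 -21/16 -83/64 -331/256 | -165/128 -41/32 -5/4 -1 0 } ⇒ -661/512
edge 12 of 15 (blue): { -2 -3/2 -11/8 -21/16 -83/64 -331/256 -661/512 | -165/128 -41/32 -5/4 -1 0 } ⇒ -1321/1024
edge 13 of 15 (red): { -2 -3/2 -11/8 -21/16 -83/64 -331/256 -661/512 | -1321/1024 -165/128 -41/32 -5/4 -1 0 } ⇒ -2643/2048
edge 14 of 15 (blue): { -2 -3/2 -11/8 -21/16 -83/64 -331/256 -661/512 -2643/2048 | -1321/1024 -165/128 -41/32 -5/4 -1 0 } ⇒ -5285/4096
edge 15 of 15 (blue): { -2 -3/2 -11/8 -21/16 -83/64 -331/256 -661/512 -2643/2048 -5285/4096 | -1321/1024 -165/128 -41/32 -5/4 -1 0 } ⇒ -10569/8192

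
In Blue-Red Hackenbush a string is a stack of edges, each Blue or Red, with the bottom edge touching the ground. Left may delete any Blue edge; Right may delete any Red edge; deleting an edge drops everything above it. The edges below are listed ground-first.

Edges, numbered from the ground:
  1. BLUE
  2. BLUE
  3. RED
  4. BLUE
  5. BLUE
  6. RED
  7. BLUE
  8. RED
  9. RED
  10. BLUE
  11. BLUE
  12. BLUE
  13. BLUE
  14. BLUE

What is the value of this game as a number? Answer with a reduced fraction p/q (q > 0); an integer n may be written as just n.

val(B) = { 0 |  } = 1
val(BB) = { 0; 1 |  } = 2
val(BBR) = { 0; 1 | 2 } = 3/2
val(BBRB) = { 0; 1; 3/2 | 2 } = 7/4
val(BBRBB) = { 0; 1; 3/2; 7/4 | 2 } = 15/8
val(BBRBBR) = { 0; 1; 3/2; 7/4 | 15/8; 2 } = 29/16
val(BBRBBRB) = { 0; 1; 3/2; 7/4; 29/16 | 15/8; 2 } = 59/32
val(BBRBBRBR) = { 0; 1; 3/2; 7/4; 29/16 | 59/32; 15/8; 2 } = 117/64
val(BBRBBRBRR) = { 0; 1; 3/2; 7/4; 29/16 | 117/64; 59/32; 15/8; 2 } = 233/128
val(BBRBBRBRRB) = { 0; 1; 3/2; 7/4; 29/16; 233/128 | 117/64; 59/32; 15/8; 2 } = 467/256
val(BBRBBRBRRBB) = { 0; 1; 3/2; 7/4; 29/16; 233/128; 467/256 | 117/64; 59/32; 15/8; 2 } = 935/512
val(BBRBBRBRRBBB) = { 0; 1; 3/2; 7/4; 29/16; 233/128; 467/256; 935/512 | 117/64; 59/32; 15/8; 2 } = 1871/1024
val(BBRBBRBRRBBBB) = { 0; 1; 3/2; 7/4; 29/16; 233/128; 467/256; 935/512; 1871/1024 | 117/64; 59/32; 15/8; 2 } = 3743/2048
val(BBRBBRBRRBBBBB) = { 0; 1; 3/2; 7/4; 29/16; 233/128; 467/256; 935/512; 1871/1024; 3743/2048 | 117/64; 59/32; 15/8; 2 } = 7487/4096

7487/4096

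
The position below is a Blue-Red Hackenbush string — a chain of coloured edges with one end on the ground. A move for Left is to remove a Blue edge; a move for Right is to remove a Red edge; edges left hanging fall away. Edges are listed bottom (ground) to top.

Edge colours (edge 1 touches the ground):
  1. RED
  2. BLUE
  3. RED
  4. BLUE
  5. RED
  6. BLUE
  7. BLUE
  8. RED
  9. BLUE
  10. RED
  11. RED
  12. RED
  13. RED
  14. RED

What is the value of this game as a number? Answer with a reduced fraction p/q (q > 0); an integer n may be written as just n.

Build val(s[:k]) for k = 1..14, string s = RED BLUE RED BLUE RED BLUE BLUE RED BLUE RED RED RED RED RED.
R: Left {  }, Right { 0 } → simplest -1
RB: Left { -1 }, Right { 0 } → simplest -1/2
RBR: Left { -1 }, Right { -1/2, 0 } → simplest -3/4
RBRB: Left { -1, -3/4 }, Right { -1/2, 0 } → simplest -5/8
RBRBR: Left { -1, -3/4 }, Right { -5/8, -1/2, 0 } → simplest -11/16
RBRBRB: Left { -1, -3/4, -11/16 }, Right { -5/8, -1/2, 0 } → simplest -21/32
RBRBRBB: Left { -1, -3/4, -11/16, -21/32 }, Right { -5/8, -1/2, 0 } → simplest -41/64
RBRBRBBR: Left { -1, -3/4, -11/16, -21/32 }, Right { -41/64, -5/8, -1/2, 0 } → simplest -83/128
RBRBRBBRB: Left { -1, -3/4, -11/16, -21/32, -83/128 }, Right { -41/64, -5/8, -1/2, 0 } → simplest -165/256
RBRBRBBRBR: Left { -1, -3/4, -11/16, -21/32, -83/128 }, Right { -165/256, -41/64, -5/8, -1/2, 0 } → simplest -331/512
RBRBRBBRBRR: Left { -1, -3/4, -11/16, -21/32, -83/128 }, Right { -331/512, -165/256, -41/64, -5/8, -1/2, 0 } → simplest -663/1024
RBRBRBBRBRRR: Left { -1, -3/4, -11/16, -21/32, -83/128 }, Right { -663/1024, -331/512, -165/256, -41/64, -5/8, -1/2, 0 } → simplest -1327/2048
RBRBRBBRBRRRR: Left { -1, -3/4, -11/16, -21/32, -83/128 }, Right { -1327/2048, -663/1024, -331/512, -165/256, -41/64, -5/8, -1/2, 0 } → simplest -2655/4096
RBRBRBBRBRRRRR: Left { -1, -3/4, -11/16, -21/32, -83/128 }, Right { -2655/4096, -1327/2048, -663/1024, -331/512, -165/256, -41/64, -5/8, -1/2, 0 } → simplest -5311/8192

-5311/8192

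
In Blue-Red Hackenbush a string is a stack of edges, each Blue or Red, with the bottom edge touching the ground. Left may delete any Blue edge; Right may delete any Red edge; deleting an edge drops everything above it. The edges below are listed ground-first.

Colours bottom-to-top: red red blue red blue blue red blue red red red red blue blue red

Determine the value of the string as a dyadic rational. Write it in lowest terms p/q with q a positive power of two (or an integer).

-13043/8192

1 of 15 · r · max L −∞ · min R 0 → -1
2 of 15 · rr · max L −∞ · min R -1 → -2
3 of 15 · rrb · max L -2 · min R -1 → -3/2
4 of 15 · rrbr · max L -2 · min R -3/2 → -7/4
5 of 15 · rrbrb · max L -7/4 · min R -3/2 → -13/8
6 of 15 · rrbrbb · max L -13/8 · min R -3/2 → -25/16
7 of 15 · rrbrbbr · max L -13/8 · min R -25/16 → -51/32
8 of 15 · rrbrbbrb · max L -51/32 · min R -25/16 → -101/64
9 of 15 · rrbrbbrbr · max L -51/32 · min R -101/64 → -203/128
10 of 15 · rrbrbbrbrr · max L -51/32 · min R -203/128 → -407/256
11 of 15 · rrbrbbrbrrr · max L -51/32 · min R -407/256 → -815/512
12 of 15 · rrbrbbrbrrrr · max L -51/32 · min R -815/512 → -1631/1024
13 of 15 · rrbrbbrbrrrrb · max L -1631/1024 · min R -815/512 → -3261/2048
14 of 15 · rrbrbbrbrrrrbb · max L -3261/2048 · min R -815/512 → -6521/4096
15 of 15 · rrbrbbrbrrrrbbr · max L -3261/2048 · min R -6521/4096 → -13043/8192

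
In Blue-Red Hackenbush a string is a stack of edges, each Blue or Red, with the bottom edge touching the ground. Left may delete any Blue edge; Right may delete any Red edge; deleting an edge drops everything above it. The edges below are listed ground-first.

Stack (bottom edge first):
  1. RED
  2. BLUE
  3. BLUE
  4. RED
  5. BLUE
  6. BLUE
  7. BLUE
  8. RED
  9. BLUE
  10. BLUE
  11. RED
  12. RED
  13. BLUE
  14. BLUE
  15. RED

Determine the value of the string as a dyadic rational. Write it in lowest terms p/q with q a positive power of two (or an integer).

-4403/16384

Prefix values for RED BLUE BLUE RED BLUE BLUE BLUE RED BLUE BLUE RED RED BLUE BLUE RED via {L|R} + simplicity:
edge 1 of 15 (RED): { none | 0 } ⇒ -1
edge 2 of 15 (BLUE): { -1 | 0 } ⇒ -1/2
edge 3 of 15 (BLUE): { -1; -1/2 | 0 } ⇒ -1/4
edge 4 of 15 (RED): { -1; -1/2 | -1/4; 0 } ⇒ -3/8
edge 5 of 15 (BLUE): { -1; -1/2; -3/8 | -1/4; 0 } ⇒ -5/16
edge 6 of 15 (BLUE): { -1; -1/2; -3/8; -5/16 | -1/4; 0 } ⇒ -9/32
edge 7 of 15 (BLUE): { -1; -1/2; -3/8; -5/16; -9/32 | -1/4; 0 } ⇒ -17/64
edge 8 of 15 (RED): { -1; -1/2; -3/8; -5/16; -9/32 | -17/64; -1/4; 0 } ⇒ -35/128
edge 9 of 15 (BLUE): { -1; -1/2; -3/8; -5/16; -9/32; -35/128 | -17/64; -1/4; 0 } ⇒ -69/256
edge 10 of 15 (BLUE): { -1; -1/2; -3/8; -5/16; -9/32; -35/128; -69/256 | -17/64; -1/4; 0 } ⇒ -137/512
edge 11 of 15 (RED): { -1; -1/2; -3/8; -5/16; -9/32; -35/128; -69/256 | -137/512; -17/64; -1/4; 0 } ⇒ -275/1024
edge 12 of 15 (RED): { -1; -1/2; -3/8; -5/16; -9/32; -35/128; -69/256 | -275/1024; -137/512; -17/64; -1/4; 0 } ⇒ -551/2048
edge 13 of 15 (BLUE): { -1; -1/2; -3/8; -5/16; -9/32; -35/128; -69/256; -551/2048 | -275/1024; -137/512; -17/64; -1/4; 0 } ⇒ -1101/4096
edge 14 of 15 (BLUE): { -1; -1/2; -3/8; -5/16; -9/32; -35/128; -69/256; -551/2048; -1101/4096 | -275/1024; -137/512; -17/64; -1/4; 0 } ⇒ -2201/8192
edge 15 of 15 (RED): { -1; -1/2; -3/8; -5/16; -9/32; -35/128; -69/256; -551/2048; -1101/4096 | -2201/8192; -275/1024; -137/512; -17/64; -1/4; 0 } ⇒ -4403/16384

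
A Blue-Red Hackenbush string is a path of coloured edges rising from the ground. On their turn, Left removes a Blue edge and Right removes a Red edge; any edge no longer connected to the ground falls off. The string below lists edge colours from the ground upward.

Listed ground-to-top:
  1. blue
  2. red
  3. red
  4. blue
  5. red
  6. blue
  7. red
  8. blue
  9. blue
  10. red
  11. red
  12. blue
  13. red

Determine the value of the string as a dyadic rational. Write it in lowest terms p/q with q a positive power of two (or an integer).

v(b) = { 0 | ∅ } -> 1
v(br) = { 0 | 1 } -> 1/2
v(brr) = { 0 | 1/2,1 } -> 1/4
v(brrb) = { 0,1/4 | 1/2,1 } -> 3/8
v(brrbr) = { 0,1/4 | 3/8,1/2,1 } -> 5/16
v(brrbrb) = { 0,1/4,5/16 | 3/8,1/2,1 } -> 11/32
v(brrbrbr) = { 0,1/4,5/16 | 11/32,3/8,1/2,1 } -> 21/64
v(brrbrbrb) = { 0,1/4,5/16,21/64 | 11/32,3/8,1/2,1 } -> 43/128
v(brrbrbrbb) = { 0,1/4,5/16,21/64,43/128 | 11/32,3/8,1/2,1 } -> 87/256
v(brrbrbrbbr) = { 0,1/4,5/16,21/64,43/128 | 87/256,11/32,3/8,1/2,1 } -> 173/512
v(brrbrbrbbrr) = { 0,1/4,5/16,21/64,43/128 | 173/512,87/256,11/32,3/8,1/2,1 } -> 345/1024
v(brrbrbrbbrrb) = { 0,1/4,5/16,21/64,43/128,345/1024 | 173/512,87/256,11/32,3/8,1/2,1 } -> 691/2048
v(brrbrbrbbrrbr) = { 0,1/4,5/16,21/64,43/128,345/1024 | 691/2048,173/512,87/256,11/32,3/8,1/2,1 } -> 1381/4096

1381/4096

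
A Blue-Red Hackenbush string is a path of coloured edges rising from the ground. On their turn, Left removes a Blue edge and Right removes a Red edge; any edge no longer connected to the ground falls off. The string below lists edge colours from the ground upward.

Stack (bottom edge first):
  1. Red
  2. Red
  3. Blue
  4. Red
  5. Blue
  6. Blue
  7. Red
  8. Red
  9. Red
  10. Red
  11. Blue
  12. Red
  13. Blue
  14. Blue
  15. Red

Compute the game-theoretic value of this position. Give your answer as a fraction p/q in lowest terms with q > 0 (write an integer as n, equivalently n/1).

Prefix values for Red Red Blue Red Blue Blue Red Red Red Red Blue Red Blue Blue Red via {L|R} + simplicity:
v_1 [R]  L=[—]  R=[0]  → -1
v_2 [RR]  L=[—]  R=[-1; 0]  → -2
v_3 [RRB]  L=[-2]  R=[-1; 0]  → -3/2
v_4 [RRBR]  L=[-2]  R=[-3/2; -1; 0]  → -7/4
v_5 [RRBRB]  L=[-2; -7/4]  R=[-3/2; -1; 0]  → -13/8
v_6 [RRBRBB]  L=[-2; -7/4; -13/8]  R=[-3/2; -1; 0]  → -25/16
v_7 [RRBRBBR]  L=[-2; -7/4; -13/8]  R=[-25/16; -3/2; -1; 0]  → -51/32
v_8 [RRBRBBRR]  L=[-2; -7/4; -13/8]  R=[-51/32; -25/16; -3/2; -1; 0]  → -103/64
v_9 [RRBRBBRRR]  L=[-2; -7/4; -13/8]  R=[-103/64; -51/32; -25/16; -3/2; -1; 0]  → -207/128
v_10 [RRBRBBRRRR]  L=[-2; -7/4; -13/8]  R=[-207/128; -103/64; -51/32; -25/16; -3/2; -1; 0]  → -415/256
v_11 [RRBRBBRRRRB]  L=[-2; -7/4; -13/8; -415/256]  R=[-207/128; -103/64; -51/32; -25/16; -3/2; -1; 0]  → -829/512
v_12 [RRBRBBRRRRBR]  L=[-2; -7/4; -13/8; -415/256]  R=[-829/512; -207/128; -103/64; -51/32; -25/16; -3/2; -1; 0]  → -1659/1024
v_13 [RRBRBBRRRRBRB]  L=[-2; -7/4; -13/8; -415/256; -1659/1024]  R=[-829/512; -207/128; -103/64; -51/32; -25/16; -3/2; -1; 0]  → -3317/2048
v_14 [RRBRBBRRRRBRBB]  L=[-2; -7/4; -13/8; -415/256; -1659/1024; -3317/2048]  R=[-829/512; -207/128; -103/64; -51/32; -25/16; -3/2; -1; 0]  → -6633/4096
v_15 [RRBRBBRRRRBRBBR]  L=[-2; -7/4; -13/8; -415/256; -1659/1024; -3317/2048]  R=[-6633/4096; -829/512; -207/128; -103/64; -51/32; -25/16; -3/2; -1; 0]  → -13267/8192

-13267/8192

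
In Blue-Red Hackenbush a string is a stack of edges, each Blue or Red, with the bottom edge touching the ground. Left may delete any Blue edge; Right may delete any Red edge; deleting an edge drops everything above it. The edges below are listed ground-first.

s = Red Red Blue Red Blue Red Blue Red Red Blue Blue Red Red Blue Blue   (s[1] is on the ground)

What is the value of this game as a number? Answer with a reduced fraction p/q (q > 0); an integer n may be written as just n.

step 1: add Red to get R; options L={  } R={ 0 } — -1
step 2: add Red to get RR; options L={  } R={ -1,0 } — -2
step 3: add Blue to get RRB; options L={ -2 } R={ -1,0 } — -3/2
step 4: add Red to get RRBR; options L={ -2 } R={ -3/2,-1,0 } — -7/4
step 5: add Blue to get RRBRB; options L={ -2,-7/4 } R={ -3/2,-1,0 } — -13/8
step 6: add Red to get RRBRBR; options L={ -2,-7/4 } R={ -13/8,-3/2,-1,0 } — -27/16
step 7: add Blue to get RRBRBRB; options L={ -2,-7/4,-27/16 } R={ -13/8,-3/2,-1,0 } — -53/32
step 8: add Red to get RRBRBRBR; options L={ -2,-7/4,-27/16 } R={ -53/32,-13/8,-3/2,-1,0 } — -107/64
step 9: add Red to get RRBRBRBRR; options L={ -2,-7/4,-27/16 } R={ -107/64,-53/32,-13/8,-3/2,-1,0 } — -215/128
step 10: add Blue to get RRBRBRBRRB; options L={ -2,-7/4,-27/16,-215/128 } R={ -107/64,-53/32,-13/8,-3/2,-1,0 } — -429/256
step 11: add Blue to get RRBRBRBRRBB; options L={ -2,-7/4,-27/16,-215/128,-429/256 } R={ -107/64,-53/32,-13/8,-3/2,-1,0 } — -857/512
step 12: add Red to get RRBRBRBRRBBR; options L={ -2,-7/4,-27/16,-215/128,-429/256 } R={ -857/512,-107/64,-53/32,-13/8,-3/2,-1,0 } — -1715/1024
step 13: add Red to get RRBRBRBRRBBRR; options L={ -2,-7/4,-27/16,-215/128,-429/256 } R={ -1715/1024,-857/512,-107/64,-53/32,-13/8,-3/2,-1,0 } — -3431/2048
step 14: add Blue to get RRBRBRBRRBBRRB; options L={ -2,-7/4,-27/16,-215/128,-429/256,-3431/2048 } R={ -1715/1024,-857/512,-107/64,-53/32,-13/8,-3/2,-1,0 } — -6861/4096
step 15: add Blue to get RRBRBRBRRBBRRBB; options L={ -2,-7/4,-27/16,-215/128,-429/256,-3431/2048,-6861/4096 } R={ -1715/1024,-857/512,-107/64,-53/32,-13/8,-3/2,-1,0 } — -13721/8192

-13721/8192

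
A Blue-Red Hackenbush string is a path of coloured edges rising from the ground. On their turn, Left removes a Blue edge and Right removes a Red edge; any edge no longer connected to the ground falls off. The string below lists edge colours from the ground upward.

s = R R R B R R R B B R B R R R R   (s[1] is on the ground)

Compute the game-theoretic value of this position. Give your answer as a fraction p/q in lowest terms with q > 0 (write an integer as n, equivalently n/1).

Recurse on prefixes of the 15-edge string R R R B R R R B B R B R R R R:
edge 1 of 15 (R): { (no moves) | 0 } gives -1
edge 2 of 15 (R): { (no moves) | -1 0 } gives -2
edge 3 of 15 (R): { (no moves) | -2 -1 0 } gives -3
edge 4 of 15 (B): { -3 | -2 -1 0 } gives -5/2
edge 5 of 15 (R): { -3 | -5/2 -2 -1 0 } gives -11/4
edge 6 of 15 (R): { -3 | -11/4 -5/2 -2 -1 0 } gives -23/8
edge 7 of 15 (R): { -3 | -23/8 -11/4 -5/2 -2 -1 0 } gives -47/16
edge 8 of 15 (B): { -3 -47/16 | -23/8 -11/4 -5/2 -2 -1 0 } gives -93/32
edge 9 of 15 (B): { -3 -47/16 -93/32 | -23/8 -11/4 -5/2 -2 -1 0 } gives -185/64
edge 10 of 15 (R): { -3 -47/16 -93/32 | -185/64 -23/8 -11/4 -5/2 -2 -1 0 } gives -371/128
edge 11 of 15 (B): { -3 -47/16 -93/32 -371/128 | -185/64 -23/8 -11/4 -5/2 -2 -1 0 } gives -741/256
edge 12 of 15 (R): { -3 -47/16 -93/32 -371/128 | -741/256 -185/64 -23/8 -11/4 -5/2 -2 -1 0 } gives -1483/512
edge 13 of 15 (R): { -3 -47/16 -93/32 -371/128 | -1483/512 -741/256 -185/64 -23/8 -11/4 -5/2 -2 -1 0 } gives -2967/1024
edge 14 of 15 (R): { -3 -47/16 -93/32 -371/128 | -2967/1024 -1483/512 -741/256 -185/64 -23/8 -11/4 -5/2 -2 -1 0 } gives -5935/2048
edge 15 of 15 (R): { -3 -47/16 -93/32 -371/128 | -5935/2048 -2967/1024 -1483/512 -741/256 -185/64 -23/8 -11/4 -5/2 -2 -1 0 } gives -11871/4096

-11871/4096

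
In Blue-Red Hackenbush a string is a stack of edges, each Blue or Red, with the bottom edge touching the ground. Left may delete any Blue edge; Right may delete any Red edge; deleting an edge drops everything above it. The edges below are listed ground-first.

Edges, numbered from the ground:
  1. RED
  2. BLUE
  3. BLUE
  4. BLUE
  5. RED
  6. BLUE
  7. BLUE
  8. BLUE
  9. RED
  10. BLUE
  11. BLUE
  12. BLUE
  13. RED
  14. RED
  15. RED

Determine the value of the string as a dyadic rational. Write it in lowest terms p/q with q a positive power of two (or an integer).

step 1: add RED to get R; options L={  } R={ 0 } so -1
step 2: add BLUE to get RB; options L={ -1 } R={ 0 } so -1/2
step 3: add BLUE to get RBB; options L={ -1; -1/2 } R={ 0 } so -1/4
step 4: add BLUE to get RBBB; options L={ -1; -1/2; -1/4 } R={ 0 } so -1/8
step 5: add RED to get RBBBR; options L={ -1; -1/2; -1/4 } R={ -1/8; 0 } so -3/16
step 6: add BLUE to get RBBBRB; options L={ -1; -1/2; -1/4; -3/16 } R={ -1/8; 0 } so -5/32
step 7: add BLUE to get RBBBRBB; options L={ -1; -1/2; -1/4; -3/16; -5/32 } R={ -1/8; 0 } so -9/64
step 8: add BLUE to get RBBBRBBB; options L={ -1; -1/2; -1/4; -3/16; -5/32; -9/64 } R={ -1/8; 0 } so -17/128
step 9: add RED to get RBBBRBBBR; options L={ -1; -1/2; -1/4; -3/16; -5/32; -9/64 } R={ -17/128; -1/8; 0 } so -35/256
step 10: add BLUE to get RBBBRBBBRB; options L={ -1; -1/2; -1/4; -3/16; -5/32; -9/64; -35/256 } R={ -17/128; -1/8; 0 } so -69/512
step 11: add BLUE to get RBBBRBBBRBB; options L={ -1; -1/2; -1/4; -3/16; -5/32; -9/64; -35/256; -69/512 } R={ -17/128; -1/8; 0 } so -137/1024
step 12: add BLUE to get RBBBRBBBRBBB; options L={ -1; -1/2; -1/4; -3/16; -5/32; -9/64; -35/256; -69/512; -137/1024 } R={ -17/128; -1/8; 0 } so -273/2048
step 13: add RED to get RBBBRBBBRBBBR; options L={ -1; -1/2; -1/4; -3/16; -5/32; -9/64; -35/256; -69/512; -137/1024 } R={ -273/2048; -17/128; -1/8; 0 } so -547/4096
step 14: add RED to get RBBBRBBBRBBBRR; options L={ -1; -1/2; -1/4; -3/16; -5/32; -9/64; -35/256; -69/512; -137/1024 } R={ -547/4096; -273/2048; -17/128; -1/8; 0 } so -1095/8192
step 15: add RED to get RBBBRBBBRBBBRRR; options L={ -1; -1/2; -1/4; -3/16; -5/32; -9/64; -35/256; -69/512; -137/1024 } R={ -1095/8192; -547/4096; -273/2048; -17/128; -1/8; 0 } so -2191/16384

-2191/16384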